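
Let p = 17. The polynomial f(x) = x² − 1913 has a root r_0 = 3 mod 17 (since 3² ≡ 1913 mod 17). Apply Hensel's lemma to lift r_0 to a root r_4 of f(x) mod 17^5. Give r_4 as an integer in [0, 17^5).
r_4 = 872426 (mod 1419857)

Hensel's recurrence: r_{i+1} = r_i − f(r_i)·(f′(r_i))^{-1} mod 17^{i+2}, with f′(x) = 2x. Iterate:
  r_0 = 3 (mod 17)
  r_1 = 224 (mod 289)
  r_2 = 2825 (mod 4913)
  r_3 = 37216 (mod 83521)
  r_4 = 872426 (mod 1419857)
Final: r_4 = 872426, and one checks f(r_4) ≡ 0 mod 17^5.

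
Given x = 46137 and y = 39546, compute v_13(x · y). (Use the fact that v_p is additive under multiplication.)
v_13(1824533802) = 6

v_p(x) = 3 (factor: 46137 = 13^3 · 21); v_p(y) = 3 (factor: 39546 = 13^3 · 18). Additivity: v_p(xy) = v_p(x) + v_p(y) = 3 + 3 = 6. (Direct check: xy = 1824533802 = 13^6 · (378).)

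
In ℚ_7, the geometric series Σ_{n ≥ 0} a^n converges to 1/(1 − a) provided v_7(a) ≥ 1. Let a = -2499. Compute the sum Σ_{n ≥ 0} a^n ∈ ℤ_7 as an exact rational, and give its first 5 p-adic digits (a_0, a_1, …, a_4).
Σ a^n = 1/(1 − a) = 1/2500;  first 5 digits = (1, 0, 5, 6, 2)

v_7(a) = 2 ≥ 1, so the series converges in ℤ_7 to 1/(1 − a) = 1/(1 − (-2499)) = 1/2500. Expand this rational in ℤ_7: compute digits iteratively via d_i = x_i mod 7, x_{i+1} = (x_i − d_i)/7. The first 5 digits are (1, 0, 5, 6, 2).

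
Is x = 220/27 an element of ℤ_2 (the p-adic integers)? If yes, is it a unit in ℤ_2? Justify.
x ∈ ℤ_2 but not a unit; v_2(x) = 2 > 0

ℤ_2 = {x ∈ ℚ_2 : v_2(x) ≥ 0} and ℤ_2^× = {x ∈ ℤ_2 : v_2(x) = 0}. Here v_2(220/27) = v_2(num) − v_2(den) = 2; compare against these criteria.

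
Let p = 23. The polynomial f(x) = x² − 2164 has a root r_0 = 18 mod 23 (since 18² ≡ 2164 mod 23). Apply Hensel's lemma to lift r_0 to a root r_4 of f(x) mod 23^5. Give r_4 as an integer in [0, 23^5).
r_4 = 5360720 (mod 6436343)

Hensel's recurrence: r_{i+1} = r_i − f(r_i)·(f′(r_i))^{-1} mod 23^{i+2}, with f′(x) = 2x. Iterate:
  r_0 = 18 (mod 23)
  r_1 = 363 (mod 529)
  r_2 = 7240 (mod 12167)
  r_3 = 43741 (mod 279841)
  r_4 = 5360720 (mod 6436343)
Final: r_4 = 5360720, and one checks f(r_4) ≡ 0 mod 23^5.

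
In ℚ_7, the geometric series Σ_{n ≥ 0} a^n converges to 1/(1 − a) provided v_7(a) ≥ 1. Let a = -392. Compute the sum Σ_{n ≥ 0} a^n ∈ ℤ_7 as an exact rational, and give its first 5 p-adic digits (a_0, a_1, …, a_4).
Σ a^n = 1/(1 − a) = 1/393;  first 5 digits = (1, 0, 6, 5, 0)

v_7(a) = 2 ≥ 1, so the series converges in ℤ_7 to 1/(1 − a) = 1/(1 − (-392)) = 1/393. Expand this rational in ℤ_7: compute digits iteratively via d_i = x_i mod 7, x_{i+1} = (x_i − d_i)/7. The first 5 digits are (1, 0, 6, 5, 0).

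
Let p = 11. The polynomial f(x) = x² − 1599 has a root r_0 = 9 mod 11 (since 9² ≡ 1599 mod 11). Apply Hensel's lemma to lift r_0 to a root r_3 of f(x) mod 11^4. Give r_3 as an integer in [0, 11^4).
r_3 = 5014 (mod 14641)

Hensel's recurrence: r_{i+1} = r_i − f(r_i)·(f′(r_i))^{-1} mod 11^{i+2}, with f′(x) = 2x. Iterate:
  r_0 = 9 (mod 11)
  r_1 = 53 (mod 121)
  r_2 = 1021 (mod 1331)
  r_3 = 5014 (mod 14641)
Final: r_3 = 5014, and one checks f(r_3) ≡ 0 mod 11^4.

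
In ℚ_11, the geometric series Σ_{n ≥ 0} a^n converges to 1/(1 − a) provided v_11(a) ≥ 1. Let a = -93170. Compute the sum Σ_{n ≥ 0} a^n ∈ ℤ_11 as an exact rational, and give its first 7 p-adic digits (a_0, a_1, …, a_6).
Σ a^n = 1/(1 − a) = 1/93171;  first 7 digits = (1, 0, 0, 7, 4, 10, 4)

v_11(a) = 3 ≥ 1, so the series converges in ℤ_11 to 1/(1 − a) = 1/(1 − (-93170)) = 1/93171. Expand this rational in ℤ_11: compute digits iteratively via d_i = x_i mod 11, x_{i+1} = (x_i − d_i)/11. The first 7 digits are (1, 0, 0, 7, 4, 10, 4).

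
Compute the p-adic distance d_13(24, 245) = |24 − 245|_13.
d_13(24, 245) = 1/13

Step 1 — x − y = 24 − 245 = -221. Step 2 — v_13(-221) = 1 (factor: -221 = −(13^1 · 17); the sign does not affect v_p). Step 3 — |x − y|_13 = 13^{-1} = 1/13.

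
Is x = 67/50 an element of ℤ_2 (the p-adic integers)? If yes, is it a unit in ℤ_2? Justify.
x ∉ ℤ_2 (v_2(x) = -1 < 0)

ℤ_2 = {x ∈ ℚ_2 : v_2(x) ≥ 0} and ℤ_2^× = {x ∈ ℤ_2 : v_2(x) = 0}. Here v_2(67/50) = v_2(num) − v_2(den) = -1; compare against these criteria.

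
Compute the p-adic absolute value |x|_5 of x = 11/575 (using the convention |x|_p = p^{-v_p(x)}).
|11/575|_5 = 25

Step 1 — compute v_5(x) by factoring powers of 5 out of the numerator and denominator: v_5(11/575) = -2. Step 2 — apply |x|_p = p^{-v_p(x)} = 5^{2} = 25.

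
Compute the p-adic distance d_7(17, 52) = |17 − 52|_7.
d_7(17, 52) = 1/7

Step 1 — x − y = 17 − 52 = -35. Step 2 — v_7(-35) = 1 (factor: -35 = −(7^1 · 5); the sign does not affect v_p). Step 3 — |x − y|_7 = 7^{-1} = 1/7.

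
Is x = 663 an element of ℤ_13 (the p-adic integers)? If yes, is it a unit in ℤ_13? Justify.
x ∈ ℤ_13 but not a unit; v_13(x) = 1 > 0

ℤ_13 = {x ∈ ℚ_13 : v_13(x) ≥ 0} and ℤ_13^× = {x ∈ ℤ_13 : v_13(x) = 0}. Here v_13(663) = v_13(num) − v_13(den) = 1; compare against these criteria.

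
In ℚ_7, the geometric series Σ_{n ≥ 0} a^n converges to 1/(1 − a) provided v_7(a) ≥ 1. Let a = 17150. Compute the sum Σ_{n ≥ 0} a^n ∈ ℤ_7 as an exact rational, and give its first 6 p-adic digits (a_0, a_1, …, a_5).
Σ a^n = 1/(1 − a) = -1/17149;  first 6 digits = (1, 0, 0, 1, 0, 1)

v_7(a) = 3 ≥ 1, so the series converges in ℤ_7 to 1/(1 − a) = 1/(1 − 17150) = -1/17149. Expand this rational in ℤ_7: compute digits iteratively via d_i = x_i mod 7, x_{i+1} = (x_i − d_i)/7. The first 6 digits are (1, 0, 0, 1, 0, 1).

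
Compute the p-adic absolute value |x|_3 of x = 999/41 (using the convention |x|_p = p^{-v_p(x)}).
|999/41|_3 = 1/27

Step 1 — compute v_3(x) by factoring powers of 3 out of the numerator and denominator: v_3(999/41) = 3. Step 2 — apply |x|_p = p^{-v_p(x)} = 3^{-3} = 1/27.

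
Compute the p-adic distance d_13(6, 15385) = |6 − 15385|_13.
d_13(6, 15385) = 1/2197

Step 1 — x − y = 6 − 15385 = -15379. Step 2 — v_13(-15379) = 3 (factor: -15379 = −(13^3 · 7); the sign does not affect v_p). Step 3 — |x − y|_13 = 13^{-3} = 1/2197.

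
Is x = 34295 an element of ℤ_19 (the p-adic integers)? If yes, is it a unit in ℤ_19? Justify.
x ∈ ℤ_19 but not a unit; v_19(x) = 3 > 0

ℤ_19 = {x ∈ ℚ_19 : v_19(x) ≥ 0} and ℤ_19^× = {x ∈ ℤ_19 : v_19(x) = 0}. Here v_19(34295) = v_19(num) − v_19(den) = 3; compare against these criteria.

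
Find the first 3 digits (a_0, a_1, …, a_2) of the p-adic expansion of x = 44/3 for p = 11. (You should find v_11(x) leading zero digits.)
(a_0, …, a_2) = (0, 5, 7)

v_11(44/3) = 1, so a_0 = ... = a_0 = 0. Factor out: x = 11^1 · u with u = 4/3 a unit in ℤ_11. Expand u iteratively via a_{v+i} = u_i mod 11, u_{i+1} = (u_i − a_{v+i})/11:
  u_0 = 4/3;  a_1 = 5;  u_1 = (u_0 − 5)/11 = -1/3
  u_1 = -1/3;  a_2 = 7;  u_2 = (u_1 − 7)/11 = -2/3
Digits: (0, 5, 7).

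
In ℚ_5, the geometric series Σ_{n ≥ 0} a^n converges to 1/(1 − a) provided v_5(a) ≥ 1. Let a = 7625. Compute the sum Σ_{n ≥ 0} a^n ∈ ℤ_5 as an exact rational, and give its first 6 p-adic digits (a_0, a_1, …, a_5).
Σ a^n = 1/(1 − a) = -1/7624;  first 6 digits = (1, 0, 0, 1, 2, 2)

v_5(a) = 3 ≥ 1, so the series converges in ℤ_5 to 1/(1 − a) = 1/(1 − 7625) = -1/7624. Expand this rational in ℤ_5: compute digits iteratively via d_i = x_i mod 5, x_{i+1} = (x_i − d_i)/5. The first 6 digits are (1, 0, 0, 1, 2, 2).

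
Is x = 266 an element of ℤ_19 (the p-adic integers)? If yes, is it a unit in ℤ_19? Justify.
x ∈ ℤ_19 but not a unit; v_19(x) = 1 > 0

ℤ_19 = {x ∈ ℚ_19 : v_19(x) ≥ 0} and ℤ_19^× = {x ∈ ℤ_19 : v_19(x) = 0}. Here v_19(266) = v_19(num) − v_19(den) = 1; compare against these criteria.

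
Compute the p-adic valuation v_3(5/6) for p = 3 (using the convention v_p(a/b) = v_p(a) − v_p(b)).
v_3(5/6) = -1

Factor powers of 3 from the numerator and denominator of the reduced fraction: 5 = 3^0 · 5 and 6 = 3^1 · 2. Apply v_p(a/b) = v_p(a) − v_p(b): v_3(5/6) = 0 − 1 = -1.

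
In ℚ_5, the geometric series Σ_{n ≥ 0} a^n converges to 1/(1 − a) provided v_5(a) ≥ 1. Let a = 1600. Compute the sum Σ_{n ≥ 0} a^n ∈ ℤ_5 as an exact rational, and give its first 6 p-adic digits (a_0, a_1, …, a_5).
Σ a^n = 1/(1 − a) = -1/1599;  first 6 digits = (1, 0, 4, 2, 3, 4)

v_5(a) = 2 ≥ 1, so the series converges in ℤ_5 to 1/(1 − a) = 1/(1 − 1600) = -1/1599. Expand this rational in ℤ_5: compute digits iteratively via d_i = x_i mod 5, x_{i+1} = (x_i − d_i)/5. The first 6 digits are (1, 0, 4, 2, 3, 4).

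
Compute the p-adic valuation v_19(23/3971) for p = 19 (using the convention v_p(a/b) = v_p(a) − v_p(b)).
v_19(23/3971) = -2

Factor powers of 19 from the numerator and denominator of the reduced fraction: 23 = 19^0 · 23 and 3971 = 19^2 · 11. Apply v_p(a/b) = v_p(a) − v_p(b): v_19(23/3971) = 0 − 2 = -2.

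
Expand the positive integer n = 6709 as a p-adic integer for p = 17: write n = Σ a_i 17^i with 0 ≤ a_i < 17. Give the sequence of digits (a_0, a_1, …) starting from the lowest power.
(a_0, a_1, …) = (11, 3, 6, 1)

Repeated division by 17 gives the digits low-to-high: 6709 = 11 + 3·17^1 + 6·17^2 + 1·17^3. Digit sequence: (11, 3, 6, 1).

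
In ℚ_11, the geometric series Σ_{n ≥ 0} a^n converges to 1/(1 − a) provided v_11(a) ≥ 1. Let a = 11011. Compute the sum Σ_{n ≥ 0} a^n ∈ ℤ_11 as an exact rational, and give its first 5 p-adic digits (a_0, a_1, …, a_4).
Σ a^n = 1/(1 − a) = -1/11010;  first 5 digits = (1, 0, 3, 8, 9)

v_11(a) = 2 ≥ 1, so the series converges in ℤ_11 to 1/(1 − a) = 1/(1 − 11011) = -1/11010. Expand this rational in ℤ_11: compute digits iteratively via d_i = x_i mod 11, x_{i+1} = (x_i − d_i)/11. The first 5 digits are (1, 0, 3, 8, 9).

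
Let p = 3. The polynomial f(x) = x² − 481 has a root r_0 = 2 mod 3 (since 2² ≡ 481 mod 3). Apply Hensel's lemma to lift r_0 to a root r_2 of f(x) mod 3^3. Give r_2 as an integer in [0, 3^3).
r_2 = 20 (mod 27)

Hensel's recurrence: r_{i+1} = r_i − f(r_i)·(f′(r_i))^{-1} mod 3^{i+2}, with f′(x) = 2x. Iterate:
  r_0 = 2 (mod 3)
  r_1 = 2 (mod 9)
  r_2 = 20 (mod 27)
Final: r_2 = 20, and one checks f(r_2) ≡ 0 mod 3^3.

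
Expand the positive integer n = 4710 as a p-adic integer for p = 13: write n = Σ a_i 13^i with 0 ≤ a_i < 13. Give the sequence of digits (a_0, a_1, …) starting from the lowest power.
(a_0, a_1, …) = (4, 11, 1, 2)

Repeated division by 13 gives the digits low-to-high: 4710 = 4 + 11·13^1 + 1·13^2 + 2·13^3. Digit sequence: (4, 11, 1, 2).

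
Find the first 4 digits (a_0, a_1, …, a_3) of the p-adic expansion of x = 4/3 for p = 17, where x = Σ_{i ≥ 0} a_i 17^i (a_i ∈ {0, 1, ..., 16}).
(a_0, …, a_3) = (7, 11, 5, 11)

v_17(4/3) = 0 (numerator and denominator both coprime to 17), so x ∈ ℤ_17^×. Compute digits iteratively via a_i = x_i mod 17, x_{i+1} = (x_i − a_i)/17, with x_0 = x:
  x_0 = 4/3;  a_0 = 7;  x_1 = (x_0 − 7)/17 = -1/3
  x_1 = -1/3;  a_1 = 11;  x_2 = (x_1 − 11)/17 = -2/3
  x_2 = -2/3;  a_2 = 5;  x_3 = (x_2 − 5)/17 = -1/3
  x_3 = -1/3;  a_3 = 11;  x_4 = (x_3 − 11)/17 = -2/3
Digits: (7, 11, 5, 11).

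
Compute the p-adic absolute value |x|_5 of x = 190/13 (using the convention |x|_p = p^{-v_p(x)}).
|190/13|_5 = 1/5

Step 1 — compute v_5(x) by factoring powers of 5 out of the numerator and denominator: v_5(190/13) = 1. Step 2 — apply |x|_p = p^{-v_p(x)} = 5^{-1} = 1/5.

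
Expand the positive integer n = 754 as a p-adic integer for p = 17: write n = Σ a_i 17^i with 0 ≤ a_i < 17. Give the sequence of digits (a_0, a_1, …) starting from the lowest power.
(a_0, a_1, …) = (6, 10, 2)

Repeated division by 17 gives the digits low-to-high: 754 = 6 + 10·17^1 + 2·17^2. Digit sequence: (6, 10, 2).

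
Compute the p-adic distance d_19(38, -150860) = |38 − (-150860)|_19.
d_19(38, -150860) = 1/6859

Step 1 — x − y = 38 − (-150860) = 150898. Step 2 — v_19(150898) = 3 (factor: 150898 = (19^3 · 22); the sign does not affect v_p). Step 3 — |x − y|_19 = 19^{-3} = 1/6859.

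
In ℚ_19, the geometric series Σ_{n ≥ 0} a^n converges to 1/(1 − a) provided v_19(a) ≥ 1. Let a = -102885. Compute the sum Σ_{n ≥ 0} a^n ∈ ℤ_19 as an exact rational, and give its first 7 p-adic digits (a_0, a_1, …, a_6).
Σ a^n = 1/(1 − a) = 1/102886;  first 7 digits = (1, 0, 0, 4, 18, 18, 15)

v_19(a) = 3 ≥ 1, so the series converges in ℤ_19 to 1/(1 − a) = 1/(1 − (-102885)) = 1/102886. Expand this rational in ℤ_19: compute digits iteratively via d_i = x_i mod 19, x_{i+1} = (x_i − d_i)/19. The first 7 digits are (1, 0, 0, 4, 18, 18, 15).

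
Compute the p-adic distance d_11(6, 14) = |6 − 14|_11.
d_11(6, 14) = 1

Step 1 — x − y = 6 − 14 = -8. Step 2 — v_11(-8) = 0 (factor: -8 = −(11^0 · 8); the sign does not affect v_p). Step 3 — |x − y|_11 = 11^{0} = 1.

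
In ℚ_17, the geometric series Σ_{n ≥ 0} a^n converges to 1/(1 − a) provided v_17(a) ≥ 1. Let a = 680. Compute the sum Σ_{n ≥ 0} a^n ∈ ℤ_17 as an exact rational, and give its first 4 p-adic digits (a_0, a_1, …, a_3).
Σ a^n = 1/(1 − a) = -1/679;  first 4 digits = (1, 6, 4, 4)

v_17(a) = 1 ≥ 1, so the series converges in ℤ_17 to 1/(1 − a) = 1/(1 − 680) = -1/679. Expand this rational in ℤ_17: compute digits iteratively via d_i = x_i mod 17, x_{i+1} = (x_i − d_i)/17. The first 4 digits are (1, 6, 4, 4).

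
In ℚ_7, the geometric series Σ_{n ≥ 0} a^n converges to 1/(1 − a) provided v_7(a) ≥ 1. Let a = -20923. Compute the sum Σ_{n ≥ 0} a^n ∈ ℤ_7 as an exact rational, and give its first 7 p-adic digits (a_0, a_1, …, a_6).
Σ a^n = 1/(1 − a) = 1/20924;  first 7 digits = (1, 0, 0, 2, 5, 5, 3)

v_7(a) = 3 ≥ 1, so the series converges in ℤ_7 to 1/(1 − a) = 1/(1 − (-20923)) = 1/20924. Expand this rational in ℤ_7: compute digits iteratively via d_i = x_i mod 7, x_{i+1} = (x_i − d_i)/7. The first 7 digits are (1, 0, 0, 2, 5, 5, 3).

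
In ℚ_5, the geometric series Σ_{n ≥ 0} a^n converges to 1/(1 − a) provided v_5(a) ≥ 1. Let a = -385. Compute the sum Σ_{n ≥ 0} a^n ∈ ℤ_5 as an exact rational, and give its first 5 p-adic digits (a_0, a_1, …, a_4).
Σ a^n = 1/(1 − a) = 1/386;  first 5 digits = (1, 3, 3, 4, 0)

v_5(a) = 1 ≥ 1, so the series converges in ℤ_5 to 1/(1 − a) = 1/(1 − (-385)) = 1/386. Expand this rational in ℤ_5: compute digits iteratively via d_i = x_i mod 5, x_{i+1} = (x_i − d_i)/5. The first 5 digits are (1, 3, 3, 4, 0).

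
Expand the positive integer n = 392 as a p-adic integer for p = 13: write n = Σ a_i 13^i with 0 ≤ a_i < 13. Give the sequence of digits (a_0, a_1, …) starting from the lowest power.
(a_0, a_1, …) = (2, 4, 2)

Repeated division by 13 gives the digits low-to-high: 392 = 2 + 4·13^1 + 2·13^2. Digit sequence: (2, 4, 2).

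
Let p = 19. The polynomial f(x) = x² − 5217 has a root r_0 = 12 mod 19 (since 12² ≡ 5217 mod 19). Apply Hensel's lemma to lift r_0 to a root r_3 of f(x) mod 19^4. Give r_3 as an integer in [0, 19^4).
r_3 = 58570 (mod 130321)

Hensel's recurrence: r_{i+1} = r_i − f(r_i)·(f′(r_i))^{-1} mod 19^{i+2}, with f′(x) = 2x. Iterate:
  r_0 = 12 (mod 19)
  r_1 = 88 (mod 361)
  r_2 = 3698 (mod 6859)
  r_3 = 58570 (mod 130321)
Final: r_3 = 58570, and one checks f(r_3) ≡ 0 mod 19^4.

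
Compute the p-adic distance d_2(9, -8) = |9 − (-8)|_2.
d_2(9, -8) = 1

Step 1 — x − y = 9 − (-8) = 17. Step 2 — v_2(17) = 0 (factor: 17 = (2^0 · 17); the sign does not affect v_p). Step 3 — |x − y|_2 = 2^{0} = 1.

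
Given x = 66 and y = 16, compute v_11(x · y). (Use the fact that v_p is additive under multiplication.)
v_11(1056) = 1

v_p(x) = 1 (factor: 66 = 11^1 · 6); v_p(y) = 0 (factor: 16 = 11^0 · 16). Additivity: v_p(xy) = v_p(x) + v_p(y) = 1 + 0 = 1. (Direct check: xy = 1056 = 11^1 · (96).)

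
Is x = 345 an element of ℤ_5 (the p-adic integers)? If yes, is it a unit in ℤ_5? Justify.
x ∈ ℤ_5 but not a unit; v_5(x) = 1 > 0

ℤ_5 = {x ∈ ℚ_5 : v_5(x) ≥ 0} and ℤ_5^× = {x ∈ ℤ_5 : v_5(x) = 0}. Here v_5(345) = v_5(num) − v_5(den) = 1; compare against these criteria.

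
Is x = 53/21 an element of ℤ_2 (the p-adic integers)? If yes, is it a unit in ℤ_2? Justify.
x ∈ ℤ_2^× (unit); v_2(x) = 0

ℤ_2 = {x ∈ ℚ_2 : v_2(x) ≥ 0} and ℤ_2^× = {x ∈ ℤ_2 : v_2(x) = 0}. Here v_2(53/21) = v_2(num) − v_2(den) = 0; compare against these criteria.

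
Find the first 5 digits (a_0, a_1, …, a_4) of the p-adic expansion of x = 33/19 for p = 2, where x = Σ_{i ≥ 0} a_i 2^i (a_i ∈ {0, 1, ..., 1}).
(a_0, …, a_4) = (1, 1, 0, 1, 1)

v_2(33/19) = 0 (numerator and denominator both coprime to 2), so x ∈ ℤ_2^×. Compute digits iteratively via a_i = x_i mod 2, x_{i+1} = (x_i − a_i)/2, with x_0 = x:
  x_0 = 33/19;  a_0 = 1;  x_1 = (x_0 − 1)/2 = 7/19
  x_1 = 7/19;  a_1 = 1;  x_2 = (x_1 − 1)/2 = -6/19
  x_2 = -6/19;  a_2 = 0;  x_3 = (x_2 − 0)/2 = -3/19
  x_3 = -3/19;  a_3 = 1;  x_4 = (x_3 − 1)/2 = -11/19
  x_4 = -11/19;  a_4 = 1;  x_5 = (x_4 − 1)/2 = -15/19
Digits: (1, 1, 0, 1, 1).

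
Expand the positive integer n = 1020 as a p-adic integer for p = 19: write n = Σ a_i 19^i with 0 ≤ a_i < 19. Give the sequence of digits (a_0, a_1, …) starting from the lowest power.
(a_0, a_1, …) = (13, 15, 2)

Repeated division by 19 gives the digits low-to-high: 1020 = 13 + 15·19^1 + 2·19^2. Digit sequence: (13, 15, 2).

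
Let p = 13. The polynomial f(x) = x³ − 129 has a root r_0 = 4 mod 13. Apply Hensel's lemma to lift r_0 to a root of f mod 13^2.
r_1 = 30 (mod 169)

Hensel: r_{i+1} = r_i − f(r_i)/f′(r_i) mod 13^{i+2}, where f′(x) = 3x². Iterate:
  r_0 = 4 (mod 13)
  r_1 = 30 (mod 169)
Final: r = 30 with f(r) ≡ 0 mod 13^2.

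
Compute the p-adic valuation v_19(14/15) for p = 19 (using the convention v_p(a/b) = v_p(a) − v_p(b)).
v_19(14/15) = 0

Factor powers of 19 from the numerator and denominator of the reduced fraction: 14 = 19^0 · 14 and 15 = 19^0 · 15. Apply v_p(a/b) = v_p(a) − v_p(b): v_19(14/15) = 0 − 0 = 0.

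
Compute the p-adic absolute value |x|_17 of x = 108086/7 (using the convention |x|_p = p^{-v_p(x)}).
|108086/7|_17 = 1/4913

Step 1 — compute v_17(x) by factoring powers of 17 out of the numerator and denominator: v_17(108086/7) = 3. Step 2 — apply |x|_p = p^{-v_p(x)} = 17^{-3} = 1/4913.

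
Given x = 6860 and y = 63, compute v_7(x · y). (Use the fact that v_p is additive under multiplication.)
v_7(432180) = 4

v_p(x) = 3 (factor: 6860 = 7^3 · 20); v_p(y) = 1 (factor: 63 = 7^1 · 9). Additivity: v_p(xy) = v_p(x) + v_p(y) = 3 + 1 = 4. (Direct check: xy = 432180 = 7^4 · (180).)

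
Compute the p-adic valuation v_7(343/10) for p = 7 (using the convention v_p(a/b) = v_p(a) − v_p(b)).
v_7(343/10) = 3

Factor powers of 7 from the numerator and denominator of the reduced fraction: 343 = 7^3 · 1 and 10 = 7^0 · 10. Apply v_p(a/b) = v_p(a) − v_p(b): v_7(343/10) = 3 − 0 = 3.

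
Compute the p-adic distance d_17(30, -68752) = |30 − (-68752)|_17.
d_17(30, -68752) = 1/4913

Step 1 — x − y = 30 − (-68752) = 68782. Step 2 — v_17(68782) = 3 (factor: 68782 = (17^3 · 14); the sign does not affect v_p). Step 3 — |x − y|_17 = 17^{-3} = 1/4913.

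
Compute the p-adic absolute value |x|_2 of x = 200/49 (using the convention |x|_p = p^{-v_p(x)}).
|200/49|_2 = 1/8

Step 1 — compute v_2(x) by factoring powers of 2 out of the numerator and denominator: v_2(200/49) = 3. Step 2 — apply |x|_p = p^{-v_p(x)} = 2^{-3} = 1/8.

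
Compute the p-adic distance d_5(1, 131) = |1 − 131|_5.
d_5(1, 131) = 1/5

Step 1 — x − y = 1 − 131 = -130. Step 2 — v_5(-130) = 1 (factor: -130 = −(5^1 · 26); the sign does not affect v_p). Step 3 — |x − y|_5 = 5^{-1} = 1/5.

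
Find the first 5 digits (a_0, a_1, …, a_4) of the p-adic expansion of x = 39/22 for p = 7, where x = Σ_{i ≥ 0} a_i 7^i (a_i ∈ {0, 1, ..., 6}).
(a_0, …, a_4) = (4, 0, 6, 2, 5)

v_7(39/22) = 0 (numerator and denominator both coprime to 7), so x ∈ ℤ_7^×. Compute digits iteratively via a_i = x_i mod 7, x_{i+1} = (x_i − a_i)/7, with x_0 = x:
  x_0 = 39/22;  a_0 = 4;  x_1 = (x_0 − 4)/7 = -7/22
  x_1 = -7/22;  a_1 = 0;  x_2 = (x_1 − 0)/7 = -1/22
  x_2 = -1/22;  a_2 = 6;  x_3 = (x_2 − 6)/7 = -19/22
  x_3 = -19/22;  a_3 = 2;  x_4 = (x_3 − 2)/7 = -9/22
  x_4 = -9/22;  a_4 = 5;  x_5 = (x_4 − 5)/7 = -17/22
Digits: (4, 0, 6, 2, 5).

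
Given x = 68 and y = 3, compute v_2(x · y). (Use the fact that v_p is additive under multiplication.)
v_2(204) = 2

v_p(x) = 2 (factor: 68 = 2^2 · 17); v_p(y) = 0 (factor: 3 = 2^0 · 3). Additivity: v_p(xy) = v_p(x) + v_p(y) = 2 + 0 = 2. (Direct check: xy = 204 = 2^2 · (51).)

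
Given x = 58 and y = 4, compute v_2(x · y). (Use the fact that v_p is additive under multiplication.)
v_2(232) = 3

v_p(x) = 1 (factor: 58 = 2^1 · 29); v_p(y) = 2 (factor: 4 = 2^2 · 1). Additivity: v_p(xy) = v_p(x) + v_p(y) = 1 + 2 = 3. (Direct check: xy = 232 = 2^3 · (29).)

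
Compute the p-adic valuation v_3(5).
v_3(5) = 0

v_3(n) is the largest exponent k such that 3^k divides n. Factor out: 5 = 3^0 · 5. (Sign doesn't affect v_p.) So v_3(5) = 0.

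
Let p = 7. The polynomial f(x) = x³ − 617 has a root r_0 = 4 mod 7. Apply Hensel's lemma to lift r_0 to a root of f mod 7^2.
r_1 = 39 (mod 49)

Hensel: r_{i+1} = r_i − f(r_i)/f′(r_i) mod 7^{i+2}, where f′(x) = 3x². Iterate:
  r_0 = 4 (mod 7)
  r_1 = 39 (mod 49)
Final: r = 39 with f(r) ≡ 0 mod 7^2.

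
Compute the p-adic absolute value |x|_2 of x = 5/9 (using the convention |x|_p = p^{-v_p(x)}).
|5/9|_2 = 1

Step 1 — compute v_2(x) by factoring powers of 2 out of the numerator and denominator: v_2(5/9) = 0. Step 2 — apply |x|_p = p^{-v_p(x)} = 2^{0} = 1.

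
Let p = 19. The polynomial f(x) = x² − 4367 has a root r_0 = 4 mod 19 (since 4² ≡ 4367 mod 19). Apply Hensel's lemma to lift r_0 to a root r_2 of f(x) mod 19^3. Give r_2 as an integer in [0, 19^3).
r_2 = 3481 (mod 6859)

Hensel's recurrence: r_{i+1} = r_i − f(r_i)·(f′(r_i))^{-1} mod 19^{i+2}, with f′(x) = 2x. Iterate:
  r_0 = 4 (mod 19)
  r_1 = 232 (mod 361)
  r_2 = 3481 (mod 6859)
Final: r_2 = 3481, and one checks f(r_2) ≡ 0 mod 19^3.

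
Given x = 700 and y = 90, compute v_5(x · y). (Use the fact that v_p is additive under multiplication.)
v_5(63000) = 3

v_p(x) = 2 (factor: 700 = 5^2 · 28); v_p(y) = 1 (factor: 90 = 5^1 · 18). Additivity: v_p(xy) = v_p(x) + v_p(y) = 2 + 1 = 3. (Direct check: xy = 63000 = 5^3 · (504).)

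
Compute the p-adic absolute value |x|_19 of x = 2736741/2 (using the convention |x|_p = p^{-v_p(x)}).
|2736741/2|_19 = 1/130321

Step 1 — compute v_19(x) by factoring powers of 19 out of the numerator and denominator: v_19(2736741/2) = 4. Step 2 — apply |x|_p = p^{-v_p(x)} = 19^{-4} = 1/130321.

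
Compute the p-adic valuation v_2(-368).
v_2(-368) = 4

v_2(n) is the largest exponent k such that 2^k divides n. Factor out: -368 = -2^4 · 23. (Sign doesn't affect v_p.) So v_2(-368) = 4.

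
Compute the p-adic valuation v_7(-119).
v_7(-119) = 1

v_7(n) is the largest exponent k such that 7^k divides n. Factor out: -119 = -7^1 · 17. (Sign doesn't affect v_p.) So v_7(-119) = 1.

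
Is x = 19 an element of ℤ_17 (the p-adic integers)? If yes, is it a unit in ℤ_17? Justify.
x ∈ ℤ_17^× (unit); v_17(x) = 0

ℤ_17 = {x ∈ ℚ_17 : v_17(x) ≥ 0} and ℤ_17^× = {x ∈ ℤ_17 : v_17(x) = 0}. Here v_17(19) = v_17(num) − v_17(den) = 0; compare against these criteria.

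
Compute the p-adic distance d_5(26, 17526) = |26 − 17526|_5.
d_5(26, 17526) = 1/625

Step 1 — x − y = 26 − 17526 = -17500. Step 2 — v_5(-17500) = 4 (factor: -17500 = −(5^4 · 28); the sign does not affect v_p). Step 3 — |x − y|_5 = 5^{-4} = 1/625.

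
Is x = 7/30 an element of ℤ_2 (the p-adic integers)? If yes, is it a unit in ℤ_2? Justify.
x ∉ ℤ_2 (v_2(x) = -1 < 0)

ℤ_2 = {x ∈ ℚ_2 : v_2(x) ≥ 0} and ℤ_2^× = {x ∈ ℤ_2 : v_2(x) = 0}. Here v_2(7/30) = v_2(num) − v_2(den) = -1; compare against these criteria.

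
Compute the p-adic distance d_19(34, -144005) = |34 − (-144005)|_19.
d_19(34, -144005) = 1/6859

Step 1 — x − y = 34 − (-144005) = 144039. Step 2 — v_19(144039) = 3 (factor: 144039 = (19^3 · 21); the sign does not affect v_p). Step 3 — |x − y|_19 = 19^{-3} = 1/6859.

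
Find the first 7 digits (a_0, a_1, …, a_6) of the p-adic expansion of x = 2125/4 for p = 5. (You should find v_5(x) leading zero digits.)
(a_0, …, a_6) = (0, 0, 0, 3, 4, 3, 3)

v_5(2125/4) = 3, so a_0 = ... = a_2 = 0. Factor out: x = 5^3 · u with u = 17/4 a unit in ℤ_5. Expand u iteratively via a_{v+i} = u_i mod 5, u_{i+1} = (u_i − a_{v+i})/5:
  u_0 = 17/4;  a_3 = 3;  u_1 = (u_0 − 3)/5 = 1/4
  u_1 = 1/4;  a_4 = 4;  u_2 = (u_1 − 4)/5 = -3/4
  u_2 = -3/4;  a_5 = 3;  u_3 = (u_2 − 3)/5 = -3/4
  u_3 = -3/4;  a_6 = 3;  u_4 = (u_3 − 3)/5 = -3/4
Digits: (0, 0, 0, 3, 4, 3, 3).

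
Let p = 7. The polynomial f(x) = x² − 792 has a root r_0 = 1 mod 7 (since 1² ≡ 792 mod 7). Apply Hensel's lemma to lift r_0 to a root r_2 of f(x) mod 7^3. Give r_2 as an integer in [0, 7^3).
r_2 = 176 (mod 343)

Hensel's recurrence: r_{i+1} = r_i − f(r_i)·(f′(r_i))^{-1} mod 7^{i+2}, with f′(x) = 2x. Iterate:
  r_0 = 1 (mod 7)
  r_1 = 29 (mod 49)
  r_2 = 176 (mod 343)
Final: r_2 = 176, and one checks f(r_2) ≡ 0 mod 7^3.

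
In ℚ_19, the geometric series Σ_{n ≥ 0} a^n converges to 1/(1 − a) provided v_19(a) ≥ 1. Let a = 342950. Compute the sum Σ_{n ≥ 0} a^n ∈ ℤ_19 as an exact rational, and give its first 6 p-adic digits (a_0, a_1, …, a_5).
Σ a^n = 1/(1 − a) = -1/342949;  first 6 digits = (1, 0, 0, 12, 2, 0)

v_19(a) = 3 ≥ 1, so the series converges in ℤ_19 to 1/(1 − a) = 1/(1 − 342950) = -1/342949. Expand this rational in ℤ_19: compute digits iteratively via d_i = x_i mod 19, x_{i+1} = (x_i − d_i)/19. The first 6 digits are (1, 0, 0, 12, 2, 0).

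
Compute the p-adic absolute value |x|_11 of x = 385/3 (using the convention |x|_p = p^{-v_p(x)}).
|385/3|_11 = 1/11

Step 1 — compute v_11(x) by factoring powers of 11 out of the numerator and denominator: v_11(385/3) = 1. Step 2 — apply |x|_p = p^{-v_p(x)} = 11^{-1} = 1/11.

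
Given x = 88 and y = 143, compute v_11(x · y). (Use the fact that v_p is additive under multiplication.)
v_11(12584) = 2

v_p(x) = 1 (factor: 88 = 11^1 · 8); v_p(y) = 1 (factor: 143 = 11^1 · 13). Additivity: v_p(xy) = v_p(x) + v_p(y) = 1 + 1 = 2. (Direct check: xy = 12584 = 11^2 · (104).)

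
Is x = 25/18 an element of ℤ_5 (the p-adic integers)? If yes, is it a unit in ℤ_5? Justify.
x ∈ ℤ_5 but not a unit; v_5(x) = 2 > 0

ℤ_5 = {x ∈ ℚ_5 : v_5(x) ≥ 0} and ℤ_5^× = {x ∈ ℤ_5 : v_5(x) = 0}. Here v_5(25/18) = v_5(num) − v_5(den) = 2; compare against these criteria.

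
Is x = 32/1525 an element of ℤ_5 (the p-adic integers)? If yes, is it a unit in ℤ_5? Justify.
x ∉ ℤ_5 (v_5(x) = -2 < 0)

ℤ_5 = {x ∈ ℚ_5 : v_5(x) ≥ 0} and ℤ_5^× = {x ∈ ℤ_5 : v_5(x) = 0}. Here v_5(32/1525) = v_5(num) − v_5(den) = -2; compare against these criteria.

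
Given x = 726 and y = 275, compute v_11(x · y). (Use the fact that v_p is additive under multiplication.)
v_11(199650) = 3

v_p(x) = 2 (factor: 726 = 11^2 · 6); v_p(y) = 1 (factor: 275 = 11^1 · 25). Additivity: v_p(xy) = v_p(x) + v_p(y) = 2 + 1 = 3. (Direct check: xy = 199650 = 11^3 · (150).)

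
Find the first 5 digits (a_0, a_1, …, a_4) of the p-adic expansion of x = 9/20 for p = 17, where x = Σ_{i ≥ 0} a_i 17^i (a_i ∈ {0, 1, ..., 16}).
(a_0, …, a_4) = (3, 16, 5, 9, 2)

v_17(9/20) = 0 (numerator and denominator both coprime to 17), so x ∈ ℤ_17^×. Compute digits iteratively via a_i = x_i mod 17, x_{i+1} = (x_i − a_i)/17, with x_0 = x:
  x_0 = 9/20;  a_0 = 3;  x_1 = (x_0 − 3)/17 = -3/20
  x_1 = -3/20;  a_1 = 16;  x_2 = (x_1 − 16)/17 = -19/20
  x_2 = -19/20;  a_2 = 5;  x_3 = (x_2 − 5)/17 = -7/20
  x_3 = -7/20;  a_3 = 9;  x_4 = (x_3 − 9)/17 = -11/20
  x_4 = -11/20;  a_4 = 2;  x_5 = (x_4 − 2)/17 = -3/20
Digits: (3, 16, 5, 9, 2).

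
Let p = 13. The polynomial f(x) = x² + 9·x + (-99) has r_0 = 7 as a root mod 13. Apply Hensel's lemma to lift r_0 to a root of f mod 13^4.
r_3 = 15841 (mod 28561)

Hensel: r_{i+1} = r_i − f(r_i)·(f′(r_i))^{-1} mod 13^{i+2}, f′(x) = 2x + 9. Iterate:
  r_0 = 7 (mod 13)
  r_1 = 124 (mod 169)
  r_2 = 462 (mod 2197)
  r_3 = 15841 (mod 28561)
Final: r = 15841 satisfies f(r) ≡ 0 mod 13^4.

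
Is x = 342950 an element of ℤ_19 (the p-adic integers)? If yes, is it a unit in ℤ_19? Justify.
x ∈ ℤ_19 but not a unit; v_19(x) = 3 > 0

ℤ_19 = {x ∈ ℚ_19 : v_19(x) ≥ 0} and ℤ_19^× = {x ∈ ℤ_19 : v_19(x) = 0}. Here v_19(342950) = v_19(num) − v_19(den) = 3; compare against these criteria.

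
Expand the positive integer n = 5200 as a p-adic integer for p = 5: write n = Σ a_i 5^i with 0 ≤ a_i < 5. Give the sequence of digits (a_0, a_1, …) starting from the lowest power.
(a_0, a_1, …) = (0, 0, 3, 1, 3, 1)

Repeated division by 5 gives the digits low-to-high: 5200 = 3·5^2 + 1·5^3 + 3·5^4 + 1·5^5. Digit sequence: (0, 0, 3, 1, 3, 1).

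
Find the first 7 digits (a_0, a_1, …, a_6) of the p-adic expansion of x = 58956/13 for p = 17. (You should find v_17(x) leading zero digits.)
(a_0, …, a_6) = (0, 0, 0, 14, 11, 15, 3)

v_17(58956/13) = 3, so a_0 = ... = a_2 = 0. Factor out: x = 17^3 · u with u = 12/13 a unit in ℤ_17. Expand u iteratively via a_{v+i} = u_i mod 17, u_{i+1} = (u_i − a_{v+i})/17:
  u_0 = 12/13;  a_3 = 14;  u_1 = (u_0 − 14)/17 = -10/13
  u_1 = -10/13;  a_4 = 11;  u_2 = (u_1 − 11)/17 = -9/13
  u_2 = -9/13;  a_5 = 15;  u_3 = (u_2 − 15)/17 = -12/13
  u_3 = -12/13;  a_6 = 3;  u_4 = (u_3 − 3)/17 = -3/13
Digits: (0, 0, 0, 14, 11, 15, 3).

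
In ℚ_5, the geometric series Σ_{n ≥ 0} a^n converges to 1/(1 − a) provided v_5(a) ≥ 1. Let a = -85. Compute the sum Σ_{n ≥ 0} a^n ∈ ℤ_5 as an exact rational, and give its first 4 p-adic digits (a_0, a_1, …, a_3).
Σ a^n = 1/(1 − a) = 1/86;  first 4 digits = (1, 3, 0, 4)

v_5(a) = 1 ≥ 1, so the series converges in ℤ_5 to 1/(1 − a) = 1/(1 − (-85)) = 1/86. Expand this rational in ℤ_5: compute digits iteratively via d_i = x_i mod 5, x_{i+1} = (x_i − d_i)/5. The first 4 digits are (1, 3, 0, 4).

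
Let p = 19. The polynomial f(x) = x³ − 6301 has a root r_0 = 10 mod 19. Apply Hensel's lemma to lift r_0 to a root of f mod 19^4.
r_3 = 55813 (mod 130321)

Hensel: r_{i+1} = r_i − f(r_i)/f′(r_i) mod 19^{i+2}, where f′(x) = 3x². Iterate:
  r_0 = 10 (mod 19)
  r_1 = 219 (mod 361)
  r_2 = 941 (mod 6859)
  r_3 = 55813 (mod 130321)
Final: r = 55813 with f(r) ≡ 0 mod 19^4.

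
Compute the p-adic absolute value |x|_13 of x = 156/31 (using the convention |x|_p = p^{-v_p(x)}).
|156/31|_13 = 1/13

Step 1 — compute v_13(x) by factoring powers of 13 out of the numerator and denominator: v_13(156/31) = 1. Step 2 — apply |x|_p = p^{-v_p(x)} = 13^{-1} = 1/13.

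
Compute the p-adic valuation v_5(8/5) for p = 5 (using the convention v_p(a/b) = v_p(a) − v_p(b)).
v_5(8/5) = -1

Factor powers of 5 from the numerator and denominator of the reduced fraction: 8 = 5^0 · 8 and 5 = 5^1 · 1. Apply v_p(a/b) = v_p(a) − v_p(b): v_5(8/5) = 0 − 1 = -1.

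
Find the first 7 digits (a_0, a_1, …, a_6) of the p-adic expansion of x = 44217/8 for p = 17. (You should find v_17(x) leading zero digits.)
(a_0, …, a_6) = (0, 0, 0, 16, 14, 14, 14)

v_17(44217/8) = 3, so a_0 = ... = a_2 = 0. Factor out: x = 17^3 · u with u = 9/8 a unit in ℤ_17. Expand u iteratively via a_{v+i} = u_i mod 17, u_{i+1} = (u_i − a_{v+i})/17:
  u_0 = 9/8;  a_3 = 16;  u_1 = (u_0 − 16)/17 = -7/8
  u_1 = -7/8;  a_4 = 14;  u_2 = (u_1 − 14)/17 = -7/8
  u_2 = -7/8;  a_5 = 14;  u_3 = (u_2 − 14)/17 = -7/8
  u_3 = -7/8;  a_6 = 14;  u_4 = (u_3 − 14)/17 = -7/8
Digits: (0, 0, 0, 16, 14, 14, 14).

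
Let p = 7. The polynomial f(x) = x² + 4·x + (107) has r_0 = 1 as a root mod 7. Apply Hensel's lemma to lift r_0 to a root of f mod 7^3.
r_2 = 64 (mod 343)

Hensel: r_{i+1} = r_i − f(r_i)·(f′(r_i))^{-1} mod 7^{i+2}, f′(x) = 2x + 4. Iterate:
  r_0 = 1 (mod 7)
  r_1 = 15 (mod 49)
  r_2 = 64 (mod 343)
Final: r = 64 satisfies f(r) ≡ 0 mod 7^3.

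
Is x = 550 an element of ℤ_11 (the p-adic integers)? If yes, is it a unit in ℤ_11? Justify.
x ∈ ℤ_11 but not a unit; v_11(x) = 1 > 0

ℤ_11 = {x ∈ ℚ_11 : v_11(x) ≥ 0} and ℤ_11^× = {x ∈ ℤ_11 : v_11(x) = 0}. Here v_11(550) = v_11(num) − v_11(den) = 1; compare against these criteria.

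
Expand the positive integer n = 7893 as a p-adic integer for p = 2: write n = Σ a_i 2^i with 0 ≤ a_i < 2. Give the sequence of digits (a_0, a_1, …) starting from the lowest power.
(a_0, a_1, …) = (1, 0, 1, 0, 1, 0, 1, 1, 0, 1, 1, 1, 1)

Repeated division by 2 gives the digits low-to-high: 7893 = 1 + 1·2^2 + 1·2^4 + 1·2^6 + 1·2^7 + 1·2^9 + 1·2^10 + 1·2^11 + 1·2^12. Digit sequence: (1, 0, 1, 0, 1, 0, 1, 1, 0, 1, 1, 1, 1).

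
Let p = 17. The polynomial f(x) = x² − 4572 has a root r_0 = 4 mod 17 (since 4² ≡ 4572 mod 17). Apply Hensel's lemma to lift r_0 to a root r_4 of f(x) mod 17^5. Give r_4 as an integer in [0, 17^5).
r_4 = 688538 (mod 1419857)

Hensel's recurrence: r_{i+1} = r_i − f(r_i)·(f′(r_i))^{-1} mod 17^{i+2}, with f′(x) = 2x. Iterate:
  r_0 = 4 (mod 17)
  r_1 = 140 (mod 289)
  r_2 = 718 (mod 4913)
  r_3 = 20370 (mod 83521)
  r_4 = 688538 (mod 1419857)
Final: r_4 = 688538, and one checks f(r_4) ≡ 0 mod 17^5.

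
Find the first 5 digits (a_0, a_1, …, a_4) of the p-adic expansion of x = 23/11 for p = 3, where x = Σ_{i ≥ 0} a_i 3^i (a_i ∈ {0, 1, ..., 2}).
(a_0, …, a_4) = (1, 2, 0, 2, 2)

v_3(23/11) = 0 (numerator and denominator both coprime to 3), so x ∈ ℤ_3^×. Compute digits iteratively via a_i = x_i mod 3, x_{i+1} = (x_i − a_i)/3, with x_0 = x:
  x_0 = 23/11;  a_0 = 1;  x_1 = (x_0 − 1)/3 = 4/11
  x_1 = 4/11;  a_1 = 2;  x_2 = (x_1 − 2)/3 = -6/11
  x_2 = -6/11;  a_2 = 0;  x_3 = (x_2 − 0)/3 = -2/11
  x_3 = -2/11;  a_3 = 2;  x_4 = (x_3 − 2)/3 = -8/11
  x_4 = -8/11;  a_4 = 2;  x_5 = (x_4 − 2)/3 = -10/11
Digits: (1, 2, 0, 2, 2).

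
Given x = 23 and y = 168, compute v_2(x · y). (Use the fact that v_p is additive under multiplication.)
v_2(3864) = 3

v_p(x) = 0 (factor: 23 = 2^0 · 23); v_p(y) = 3 (factor: 168 = 2^3 · 21). Additivity: v_p(xy) = v_p(x) + v_p(y) = 0 + 3 = 3. (Direct check: xy = 3864 = 2^3 · (483).)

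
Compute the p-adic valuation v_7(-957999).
v_7(-957999) = 5

v_7(n) is the largest exponent k such that 7^k divides n. Factor out: -957999 = -7^5 · 57. (Sign doesn't affect v_p.) So v_7(-957999) = 5.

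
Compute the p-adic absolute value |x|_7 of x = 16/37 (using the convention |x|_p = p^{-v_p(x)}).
|16/37|_7 = 1

Step 1 — compute v_7(x) by factoring powers of 7 out of the numerator and denominator: v_7(16/37) = 0. Step 2 — apply |x|_p = p^{-v_p(x)} = 7^{0} = 1.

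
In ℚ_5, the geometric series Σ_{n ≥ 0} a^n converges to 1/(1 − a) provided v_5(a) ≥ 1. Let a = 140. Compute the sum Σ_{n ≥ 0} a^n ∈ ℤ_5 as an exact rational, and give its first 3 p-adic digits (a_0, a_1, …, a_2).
Σ a^n = 1/(1 − a) = -1/139;  first 3 digits = (1, 3, 4)

v_5(a) = 1 ≥ 1, so the series converges in ℤ_5 to 1/(1 − a) = 1/(1 − 140) = -1/139. Expand this rational in ℤ_5: compute digits iteratively via d_i = x_i mod 5, x_{i+1} = (x_i − d_i)/5. The first 3 digits are (1, 3, 4).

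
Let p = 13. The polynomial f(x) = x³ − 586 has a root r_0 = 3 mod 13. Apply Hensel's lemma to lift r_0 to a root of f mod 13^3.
r_2 = 1238 (mod 2197)

Hensel: r_{i+1} = r_i − f(r_i)/f′(r_i) mod 13^{i+2}, where f′(x) = 3x². Iterate:
  r_0 = 3 (mod 13)
  r_1 = 55 (mod 169)
  r_2 = 1238 (mod 2197)
Final: r = 1238 with f(r) ≡ 0 mod 13^3.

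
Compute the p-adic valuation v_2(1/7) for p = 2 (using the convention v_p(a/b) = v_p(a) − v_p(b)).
v_2(1/7) = 0

Factor powers of 2 from the numerator and denominator of the reduced fraction: 1 = 2^0 · 1 and 7 = 2^0 · 7. Apply v_p(a/b) = v_p(a) − v_p(b): v_2(1/7) = 0 − 0 = 0.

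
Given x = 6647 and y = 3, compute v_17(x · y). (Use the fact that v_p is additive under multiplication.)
v_17(19941) = 2

v_p(x) = 2 (factor: 6647 = 17^2 · 23); v_p(y) = 0 (factor: 3 = 17^0 · 3). Additivity: v_p(xy) = v_p(x) + v_p(y) = 2 + 0 = 2. (Direct check: xy = 19941 = 17^2 · (69).)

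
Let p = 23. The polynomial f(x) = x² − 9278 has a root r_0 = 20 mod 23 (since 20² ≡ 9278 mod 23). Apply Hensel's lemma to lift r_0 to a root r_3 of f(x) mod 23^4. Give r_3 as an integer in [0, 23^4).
r_3 = 94113 (mod 279841)

Hensel's recurrence: r_{i+1} = r_i − f(r_i)·(f′(r_i))^{-1} mod 23^{i+2}, with f′(x) = 2x. Iterate:
  r_0 = 20 (mod 23)
  r_1 = 480 (mod 529)
  r_2 = 8944 (mod 12167)
  r_3 = 94113 (mod 279841)
Final: r_3 = 94113, and one checks f(r_3) ≡ 0 mod 23^4.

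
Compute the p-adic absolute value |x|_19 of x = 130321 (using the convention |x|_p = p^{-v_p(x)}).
|130321|_19 = 1/130321

Step 1 — compute v_19(x) by factoring powers of 19 out of the numerator and denominator: v_19(130321) = 4. Step 2 — apply |x|_p = p^{-v_p(x)} = 19^{-4} = 1/130321.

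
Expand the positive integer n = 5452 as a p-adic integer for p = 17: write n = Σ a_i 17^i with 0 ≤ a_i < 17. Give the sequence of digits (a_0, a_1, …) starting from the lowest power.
(a_0, a_1, …) = (12, 14, 1, 1)

Repeated division by 17 gives the digits low-to-high: 5452 = 12 + 14·17^1 + 1·17^2 + 1·17^3. Digit sequence: (12, 14, 1, 1).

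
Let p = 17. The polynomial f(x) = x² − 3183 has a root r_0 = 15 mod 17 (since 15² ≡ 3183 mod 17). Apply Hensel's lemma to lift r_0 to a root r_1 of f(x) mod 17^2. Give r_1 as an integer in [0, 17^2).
r_1 = 287 (mod 289)

Hensel's recurrence: r_{i+1} = r_i − f(r_i)·(f′(r_i))^{-1} mod 17^{i+2}, with f′(x) = 2x. Iterate:
  r_0 = 15 (mod 17)
  r_1 = 287 (mod 289)
Final: r_1 = 287, and one checks f(r_1) ≡ 0 mod 17^2.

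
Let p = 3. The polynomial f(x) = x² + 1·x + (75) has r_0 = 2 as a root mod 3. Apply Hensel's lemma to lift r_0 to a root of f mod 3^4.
r_3 = 2 (mod 81)

Hensel: r_{i+1} = r_i − f(r_i)·(f′(r_i))^{-1} mod 3^{i+2}, f′(x) = 2x + 1. Iterate:
  r_0 = 2 (mod 3)
  r_1 = 2 (mod 9)
  r_2 = 2 (mod 27)
  r_3 = 2 (mod 81)
Final: r = 2 satisfies f(r) ≡ 0 mod 3^4.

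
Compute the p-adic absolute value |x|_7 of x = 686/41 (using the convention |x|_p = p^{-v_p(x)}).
|686/41|_7 = 1/343

Step 1 — compute v_7(x) by factoring powers of 7 out of the numerator and denominator: v_7(686/41) = 3. Step 2 — apply |x|_p = p^{-v_p(x)} = 7^{-3} = 1/343.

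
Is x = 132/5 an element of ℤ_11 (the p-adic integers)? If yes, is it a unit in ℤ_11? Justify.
x ∈ ℤ_11 but not a unit; v_11(x) = 1 > 0

ℤ_11 = {x ∈ ℚ_11 : v_11(x) ≥ 0} and ℤ_11^× = {x ∈ ℤ_11 : v_11(x) = 0}. Here v_11(132/5) = v_11(num) − v_11(den) = 1; compare against these criteria.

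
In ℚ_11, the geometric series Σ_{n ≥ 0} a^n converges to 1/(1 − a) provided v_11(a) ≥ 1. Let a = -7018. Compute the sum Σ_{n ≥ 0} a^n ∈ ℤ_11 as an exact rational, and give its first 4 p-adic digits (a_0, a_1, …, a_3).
Σ a^n = 1/(1 − a) = 1/7019;  first 4 digits = (1, 0, 8, 5)

v_11(a) = 2 ≥ 1, so the series converges in ℤ_11 to 1/(1 − a) = 1/(1 − (-7018)) = 1/7019. Expand this rational in ℤ_11: compute digits iteratively via d_i = x_i mod 11, x_{i+1} = (x_i − d_i)/11. The first 4 digits are (1, 0, 8, 5).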